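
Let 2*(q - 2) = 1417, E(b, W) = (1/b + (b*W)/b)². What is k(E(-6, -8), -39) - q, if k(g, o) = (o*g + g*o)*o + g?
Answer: 7280665/36 ≈ 2.0224e+5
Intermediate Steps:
E(b, W) = (W + 1/b)² (E(b, W) = (1/b + (W*b)/b)² = (1/b + W)² = (W + 1/b)²)
q = 1421/2 (q = 2 + (½)*1417 = 2 + 1417/2 = 1421/2 ≈ 710.50)
k(g, o) = g + 2*g*o² (k(g, o) = (g*o + g*o)*o + g = (2*g*o)*o + g = 2*g*o² + g = g + 2*g*o²)
k(E(-6, -8), -39) - q = ((1 - 8*(-6))²/(-6)²)*(1 + 2*(-39)²) - 1*1421/2 = ((1 + 48)²/36)*(1 + 2*1521) - 1421/2 = ((1/36)*49²)*(1 + 3042) - 1421/2 = ((1/36)*2401)*3043 - 1421/2 = (2401/36)*3043 - 1421/2 = 7306243/36 - 1421/2 = 7280665/36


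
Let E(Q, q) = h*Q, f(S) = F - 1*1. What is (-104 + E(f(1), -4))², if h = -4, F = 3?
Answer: 12544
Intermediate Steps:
f(S) = 2 (f(S) = 3 - 1*1 = 3 - 1 = 2)
E(Q, q) = -4*Q
(-104 + E(f(1), -4))² = (-104 - 4*2)² = (-104 - 8)² = (-112)² = 12544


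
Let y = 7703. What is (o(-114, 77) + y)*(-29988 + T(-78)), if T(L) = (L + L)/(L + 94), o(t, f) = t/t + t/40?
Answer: -18481373793/80 ≈ -2.3102e+8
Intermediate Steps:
o(t, f) = 1 + t/40 (o(t, f) = 1 + t*(1/40) = 1 + t/40)
T(L) = 2*L/(94 + L) (T(L) = (2*L)/(94 + L) = 2*L/(94 + L))
(o(-114, 77) + y)*(-29988 + T(-78)) = ((1 + (1/40)*(-114)) + 7703)*(-29988 + 2*(-78)/(94 - 78)) = ((1 - 57/20) + 7703)*(-29988 + 2*(-78)/16) = (-37/20 + 7703)*(-29988 + 2*(-78)*(1/16)) = 154023*(-29988 - 39/4)/20 = (154023/20)*(-119991/4) = -18481373793/80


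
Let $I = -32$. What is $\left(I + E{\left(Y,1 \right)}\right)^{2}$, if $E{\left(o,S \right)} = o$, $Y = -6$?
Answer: $1444$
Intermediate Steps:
$\left(I + E{\left(Y,1 \right)}\right)^{2} = \left(-32 - 6\right)^{2} = \left(-38\right)^{2} = 1444$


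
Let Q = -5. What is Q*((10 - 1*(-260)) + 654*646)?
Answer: -2113770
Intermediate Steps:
Q*((10 - 1*(-260)) + 654*646) = -5*((10 - 1*(-260)) + 654*646) = -5*((10 + 260) + 422484) = -5*(270 + 422484) = -5*422754 = -2113770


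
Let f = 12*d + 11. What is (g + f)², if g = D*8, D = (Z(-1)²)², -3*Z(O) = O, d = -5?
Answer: 15689521/6561 ≈ 2391.3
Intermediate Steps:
Z(O) = -O/3
D = 1/81 (D = ((-⅓*(-1))²)² = ((⅓)²)² = (⅑)² = 1/81 ≈ 0.012346)
f = -49 (f = 12*(-5) + 11 = -60 + 11 = -49)
g = 8/81 (g = (1/81)*8 = 8/81 ≈ 0.098765)
(g + f)² = (8/81 - 49)² = (-3961/81)² = 15689521/6561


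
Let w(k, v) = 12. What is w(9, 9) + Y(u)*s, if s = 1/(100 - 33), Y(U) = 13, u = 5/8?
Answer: 817/67 ≈ 12.194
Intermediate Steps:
u = 5/8 (u = 5*(1/8) = 5/8 ≈ 0.62500)
s = 1/67 ≈ 0.014925
w(9, 9) + Y(u)*s = 12 + 13*(1/67) = 12 + 13/67 = 817/67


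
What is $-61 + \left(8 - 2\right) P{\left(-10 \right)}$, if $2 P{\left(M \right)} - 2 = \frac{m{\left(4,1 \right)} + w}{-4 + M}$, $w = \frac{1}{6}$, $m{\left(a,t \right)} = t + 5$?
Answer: $- \frac{1577}{28} \approx -56.321$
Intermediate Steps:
$m{\left(a,t \right)} = 5 + t$
$w = \frac{1}{6} \approx 0.16667$
$P{\left(M \right)} = 1 + \frac{37}{12 \left(-4 + M\right)}$ ($P{\left(M \right)} = 1 + \frac{\left(\left(5 + 1\right) + \frac{1}{6}\right) \frac{1}{-4 + M}}{2} = 1 + \frac{\left(6 + \frac{1}{6}\right) \frac{1}{-4 + M}}{2} = 1 + \frac{\frac{37}{6} \frac{1}{-4 + M}}{2} = 1 + \frac{37}{12 \left(-4 + M\right)}$)
$-61 + \left(8 - 2\right) P{\left(-10 \right)} = -61 + \left(8 - 2\right) \frac{- \frac{11}{12} - 10}{-4 - 10} = -61 + 6 \frac{1}{-14} \left(- \frac{131}{12}\right) = -61 + 6 \left(\left(- \frac{1}{14}\right) \left(- \frac{131}{12}\right)\right) = -61 + 6 \cdot \frac{131}{168} = -61 + \frac{131}{28} = - \frac{1577}{28}$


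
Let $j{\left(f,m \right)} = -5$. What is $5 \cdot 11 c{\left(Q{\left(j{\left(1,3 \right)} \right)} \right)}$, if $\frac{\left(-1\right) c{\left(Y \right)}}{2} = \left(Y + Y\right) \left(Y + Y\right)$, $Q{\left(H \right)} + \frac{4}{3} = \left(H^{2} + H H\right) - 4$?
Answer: $- \frac{7900640}{9} \approx -8.7785 \cdot 10^{5}$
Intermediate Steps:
$Q{\left(H \right)} = - \frac{16}{3} + 2 H^{2}$ ($Q{\left(H \right)} = - \frac{4}{3} - \left(4 - H^{2} - H H\right) = - \frac{4}{3} + \left(\left(H^{2} + H^{2}\right) - 4\right) = - \frac{4}{3} + \left(2 H^{2} - 4\right) = - \frac{4}{3} + \left(-4 + 2 H^{2}\right) = - \frac{16}{3} + 2 H^{2}$)
$c{\left(Y \right)} = - 8 Y^{2}$ ($c{\left(Y \right)} = - 2 \left(Y + Y\right) \left(Y + Y\right) = - 2 \cdot 2 Y 2 Y = - 2 \cdot 4 Y^{2} = - 8 Y^{2}$)
$5 \cdot 11 c{\left(Q{\left(j{\left(1,3 \right)} \right)} \right)} = 5 \cdot 11 \left(- 8 \left(- \frac{16}{3} + 2 \left(-5\right)^{2}\right)^{2}\right) = 55 \left(- 8 \left(- \frac{16}{3} + 2 \cdot 25\right)^{2}\right) = 55 \left(- 8 \left(- \frac{16}{3} + 50\right)^{2}\right) = 55 \left(- 8 \left(\frac{134}{3}\right)^{2}\right) = 55 \left(\left(-8\right) \frac{17956}{9}\right) = 55 \left(- \frac{143648}{9}\right) = - \frac{7900640}{9}$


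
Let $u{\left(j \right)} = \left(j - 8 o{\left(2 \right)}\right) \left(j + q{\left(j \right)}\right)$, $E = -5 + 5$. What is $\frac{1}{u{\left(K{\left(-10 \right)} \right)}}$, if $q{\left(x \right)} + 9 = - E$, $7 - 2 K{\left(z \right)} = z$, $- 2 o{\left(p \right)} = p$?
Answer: $- \frac{4}{33} \approx -0.12121$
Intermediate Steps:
$o{\left(p \right)} = - \frac{p}{2}$
$K{\left(z \right)} = \frac{7}{2} - \frac{z}{2}$
$E = 0$
$q{\left(x \right)} = -9$ ($q{\left(x \right)} = -9 - 0 = -9 + 0 = -9$)
$u{\left(j \right)} = \left(-9 + j\right) \left(8 + j\right)$ ($u{\left(j \right)} = \left(j - 8 \left(\left(- \frac{1}{2}\right) 2\right)\right) \left(j - 9\right) = \left(j - -8\right) \left(-9 + j\right) = \left(j + 8\right) \left(-9 + j\right) = \left(8 + j\right) \left(-9 + j\right) = \left(-9 + j\right) \left(8 + j\right)$)
$\frac{1}{u{\left(K{\left(-10 \right)} \right)}} = \frac{1}{-72 + \left(\frac{7}{2} - -5\right)^{2} - \left(\frac{7}{2} - -5\right)} = \frac{1}{-72 + \left(\frac{7}{2} + 5\right)^{2} - \left(\frac{7}{2} + 5\right)} = \frac{1}{-72 + \left(\frac{17}{2}\right)^{2} - \frac{17}{2}} = \frac{1}{-72 + \frac{289}{4} - \frac{17}{2}} = \frac{1}{- \frac{33}{4}} = - \frac{4}{33}$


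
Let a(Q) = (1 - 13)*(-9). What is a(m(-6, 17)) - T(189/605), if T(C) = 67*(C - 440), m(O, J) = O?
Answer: 17888077/605 ≈ 29567.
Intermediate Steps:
a(Q) = 108 (a(Q) = -12*(-9) = 108)
T(C) = -29480 + 67*C (T(C) = 67*(-440 + C) = -29480 + 67*C)
a(m(-6, 17)) - T(189/605) = 108 - (-29480 + 67*(189/605)) = 108 - (-29480 + 12663/605) = 108 - 1*(-17822737/605) = 108 + 17822737/605 = 17888077/605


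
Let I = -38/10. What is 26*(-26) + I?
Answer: -3399/5 ≈ -679.80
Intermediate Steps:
I = -19/5 (I = -38*⅒ = -19/5 ≈ -3.8000)
26*(-26) + I = 26*(-26) - 19/5 = -676 - 19/5 = -3399/5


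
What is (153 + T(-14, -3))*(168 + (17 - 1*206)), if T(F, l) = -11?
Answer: -2982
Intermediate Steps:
(153 + T(-14, -3))*(168 + (17 - 1*206)) = (153 - 11)*(168 + (17 - 1*206)) = 142*(168 + (17 - 206)) = 142*(168 - 189) = 142*(-21) = -2982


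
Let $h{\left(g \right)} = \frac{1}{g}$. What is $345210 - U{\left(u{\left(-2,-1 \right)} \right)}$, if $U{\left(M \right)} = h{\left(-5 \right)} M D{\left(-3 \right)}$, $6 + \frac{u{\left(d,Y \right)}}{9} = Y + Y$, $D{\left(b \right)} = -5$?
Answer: $345282$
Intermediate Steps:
$u{\left(d,Y \right)} = -54 + 18 Y$ ($u{\left(d,Y \right)} = -54 + 9 \left(Y + Y\right) = -54 + 9 \cdot 2 Y = -54 + 18 Y$)
$U{\left(M \right)} = M$ ($U{\left(M \right)} = \frac{M}{-5} \left(-5\right) = - \frac{M}{5} \left(-5\right) = M$)
$345210 - U{\left(u{\left(-2,-1 \right)} \right)} = 345210 - \left(-54 + 18 \left(-1\right)\right) = 345210 - \left(-54 - 18\right) = 345210 - -72 = 345210 + 72 = 345282$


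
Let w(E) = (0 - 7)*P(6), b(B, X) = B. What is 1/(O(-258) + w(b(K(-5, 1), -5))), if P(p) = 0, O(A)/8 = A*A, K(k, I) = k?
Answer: 1/532512 ≈ 1.8779e-6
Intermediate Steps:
O(A) = 8*A² (O(A) = 8*(A*A) = 8*A²)
w(E) = 0 (w(E) = (0 - 7)*0 = -7*0 = 0)
1/(O(-258) + w(b(K(-5, 1), -5))) = 1/(8*(-258)² + 0) = 1/(8*66564 + 0) = 1/(532512 + 0) = 1/532512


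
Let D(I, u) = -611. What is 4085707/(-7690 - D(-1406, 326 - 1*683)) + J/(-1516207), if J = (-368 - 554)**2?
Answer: -6200795297985/10733229353 ≈ -577.72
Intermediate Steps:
J = 850084 (J = (-922)**2 = 850084)
4085707/(-7690 - D(-1406, 326 - 1*683)) + J/(-1516207) = 4085707/(-7690 - 1*(-611)) + 850084/(-1516207) = 4085707/(-7690 + 611) + 850084*(-1/1516207) = 4085707/(-7079) - 850084/1516207 = 4085707*(-1/7079) - 850084/1516207 = -4085707/7079 - 850084/1516207 = -6200795297985/10733229353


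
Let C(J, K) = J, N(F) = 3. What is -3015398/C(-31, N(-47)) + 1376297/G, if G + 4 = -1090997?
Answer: 3289759568191/33821031 ≈ 97270.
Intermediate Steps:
G = -1091001 (G = -4 - 1090997 = -1091001)
-3015398/C(-31, N(-47)) + 1376297/G = -3015398/(-31) + 1376297/(-1091001) = -3015398*(-1/31) + 1376297*(-1/1091001) = 3015398/31 - 1376297/1091001 = 3289759568191/33821031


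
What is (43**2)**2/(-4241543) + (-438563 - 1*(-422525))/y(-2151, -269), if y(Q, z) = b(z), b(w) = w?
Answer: 67106209165/1140975067 ≈ 58.815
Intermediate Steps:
y(Q, z) = z
(43**2)**2/(-4241543) + (-438563 - 1*(-422525))/y(-2151, -269) = (43**2)**2/(-4241543) + (-438563 - 1*(-422525))/(-269) = 1849**2*(-1/4241543) + (-438563 + 422525)*(-1/269) = 3418801*(-1/4241543) - 16038*(-1/269) = -3418801/4241543 + 16038/269 = 67106209165/1140975067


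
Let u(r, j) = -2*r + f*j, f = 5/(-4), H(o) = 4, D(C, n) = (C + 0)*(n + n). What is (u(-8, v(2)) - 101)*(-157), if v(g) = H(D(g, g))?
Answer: 14130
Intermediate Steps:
D(C, n) = 2*C*n (D(C, n) = C*(2*n) = 2*C*n)
f = -5/4 (f = 5*(-¼) = -5/4 ≈ -1.2500)
v(g) = 4
u(r, j) = -2*r - 5*j/4
(u(-8, v(2)) - 101)*(-157) = ((-2*(-8) - 5/4*4) - 101)*(-157) = ((16 - 5) - 101)*(-157) = (11 - 101)*(-157) = -90*(-157) = 14130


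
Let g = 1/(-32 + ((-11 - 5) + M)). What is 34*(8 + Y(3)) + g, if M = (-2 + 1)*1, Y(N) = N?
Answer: 18325/49 ≈ 373.98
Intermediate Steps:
M = -1 (M = -1*1 = -1)
g = -1/49 (g = 1/(-32 + ((-11 - 5) - 1)) = 1/(-32 + (-16 - 1)) = 1/(-32 - 17) = 1/(-49) = -1/49 ≈ -0.020408)
34*(8 + Y(3)) + g = 34*(8 + 3) - 1/49 = 34*11 - 1/49 = 374 - 1/49 = 18325/49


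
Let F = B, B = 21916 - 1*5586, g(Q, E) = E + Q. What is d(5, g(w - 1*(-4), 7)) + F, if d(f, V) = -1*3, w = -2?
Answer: 16327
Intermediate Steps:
B = 16330 (B = 21916 - 5586 = 16330)
F = 16330
d(f, V) = -3
d(5, g(w - 1*(-4), 7)) + F = -3 + 16330 = 16327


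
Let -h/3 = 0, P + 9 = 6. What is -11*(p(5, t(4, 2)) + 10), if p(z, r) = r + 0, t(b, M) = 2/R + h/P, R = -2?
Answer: -99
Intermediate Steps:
P = -3 (P = -9 + 6 = -3)
h = 0 (h = -3*0 = 0)
t(b, M) = -1 (t(b, M) = 2/(-2) + 0/(-3) = 2*(-1/2) + 0*(-1/3) = -1 + 0 = -1)
p(z, r) = r
-11*(p(5, t(4, 2)) + 10) = -11*(-1 + 10) = -11*9 = -99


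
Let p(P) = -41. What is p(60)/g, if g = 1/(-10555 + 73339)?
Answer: -2574144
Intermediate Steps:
g = 1/62784 ≈ 1.5928e-5
p(60)/g = -41/1/62784 = -41*62784 = -2574144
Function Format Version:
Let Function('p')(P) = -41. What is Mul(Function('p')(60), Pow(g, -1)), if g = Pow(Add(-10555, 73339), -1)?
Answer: -2574144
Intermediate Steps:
g = Rational(1, 62784) (g = Pow(62784, -1) = Rational(1, 62784) ≈ 1.5928e-5)
Mul(Function('p')(60), Pow(g, -1)) = Mul(-41, Pow(Rational(1, 62784), -1)) = Mul(-41, 62784) = -2574144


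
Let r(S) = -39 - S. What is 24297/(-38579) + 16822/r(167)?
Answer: -326990560/3973637 ≈ -82.290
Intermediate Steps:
24297/(-38579) + 16822/r(167) = 24297/(-38579) + 16822/(-39 - 1*167) = 24297*(-1/38579) + 16822/(-39 - 167) = -24297/38579 + 16822/(-206) = -24297/38579 + 16822*(-1/206) = -24297/38579 - 8411/103 = -326990560/3973637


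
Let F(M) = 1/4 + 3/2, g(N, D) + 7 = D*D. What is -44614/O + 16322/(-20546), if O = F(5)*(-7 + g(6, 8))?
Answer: -918067419/1797775 ≈ -510.67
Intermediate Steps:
g(N, D) = -7 + D² (g(N, D) = -7 + D*D = -7 + D²)
F(M) = 7/4 (F(M) = 1*(¼) + 3*(½) = ¼ + 3/2 = 7/4)
O = 175/2 (O = 7*(-7 + (-7 + 8²))/4 = 7*(-7 + (-7 + 64))/4 = 7*(-7 + 57)/4 = (7/4)*50 = 175/2 ≈ 87.500)
-44614/O + 16322/(-20546) = -44614/175/2 + 16322/(-20546) = -44614*2/175 + 16322*(-1/20546) = -89228/175 - 8161/10273 = -918067419/1797775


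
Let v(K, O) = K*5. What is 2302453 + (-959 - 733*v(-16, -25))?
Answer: 2360134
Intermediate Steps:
v(K, O) = 5*K
2302453 + (-959 - 733*v(-16, -25)) = 2302453 + (-959 - 3665*(-16)) = 2302453 + (-959 - 733*(-80)) = 2302453 + (-959 + 58640) = 2302453 + 57681 = 2360134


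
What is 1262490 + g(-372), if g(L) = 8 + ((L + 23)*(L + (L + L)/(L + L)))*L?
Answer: -46903690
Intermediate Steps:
g(L) = 8 + L*(1 + L)*(23 + L) (g(L) = 8 + ((23 + L)*(L + (2*L)/((2*L))))*L = 8 + ((23 + L)*(L + (2*L)*(1/(2*L))))*L = 8 + ((23 + L)*(L + 1))*L = 8 + ((23 + L)*(1 + L))*L = 8 + ((1 + L)*(23 + L))*L = 8 + L*(1 + L)*(23 + L))
1262490 + g(-372) = 1262490 + (8 + (-372)**3 + 23*(-372) + 24*(-372)**2) = 1262490 + (8 - 51478848 - 8556 + 24*138384) = 1262490 + (8 - 51478848 - 8556 + 3321216) = 1262490 - 48166180 = -46903690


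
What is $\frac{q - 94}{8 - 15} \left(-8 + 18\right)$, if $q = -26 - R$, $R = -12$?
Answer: $\frac{1080}{7} \approx 154.29$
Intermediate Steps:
$q = -14$ ($q = -26 - -12 = -26 + 12 = -14$)
$\frac{q - 94}{8 - 15} \left(-8 + 18\right) = \frac{-14 - 94}{8 - 15} \left(-8 + 18\right) = - \frac{108}{-7} \cdot 10 = \left(-108\right) \left(- \frac{1}{7}\right) 10 = \frac{108}{7} \cdot 10 = \frac{1080}{7}$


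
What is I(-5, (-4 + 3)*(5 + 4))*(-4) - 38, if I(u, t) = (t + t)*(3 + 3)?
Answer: 394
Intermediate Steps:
I(u, t) = 12*t (I(u, t) = (2*t)*6 = 12*t)
I(-5, (-4 + 3)*(5 + 4))*(-4) - 38 = (12*((-4 + 3)*(5 + 4)))*(-4) - 38 = (12*(-1*9))*(-4) - 38 = (12*(-9))*(-4) - 38 = -108*(-4) - 38 = 432 - 38 = 394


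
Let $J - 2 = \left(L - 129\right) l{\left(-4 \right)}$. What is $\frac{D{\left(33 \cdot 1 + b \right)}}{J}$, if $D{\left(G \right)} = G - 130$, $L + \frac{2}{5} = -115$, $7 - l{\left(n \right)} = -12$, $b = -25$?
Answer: $\frac{305}{11604} \approx 0.026284$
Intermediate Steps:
$l{\left(n \right)} = 19$ ($l{\left(n \right)} = 7 - -12 = 7 + 12 = 19$)
$L = - \frac{577}{5}$ ($L = - \frac{2}{5} - 115 = - \frac{577}{5} \approx -115.4$)
$J = - \frac{23208}{5}$ ($J = 2 + \left(- \frac{577}{5} - 129\right) 19 = 2 - \frac{23218}{5} = - \frac{23208}{5} \approx -4641.6$)
$D{\left(G \right)} = -130 + G$ ($D{\left(G \right)} = G - 130 = -130 + G$)
$\frac{D{\left(33 \cdot 1 + b \right)}}{J} = \frac{-130 + \left(33 \cdot 1 - 25\right)}{- \frac{23208}{5}} = \left(-130 + \left(33 - 25\right)\right) \left(- \frac{5}{23208}\right) = \left(-130 + 8\right) \left(- \frac{5}{23208}\right) = \left(-122\right) \left(- \frac{5}{23208}\right) = \frac{305}{11604}$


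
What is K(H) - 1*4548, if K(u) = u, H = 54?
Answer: -4494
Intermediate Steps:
K(H) - 1*4548 = 54 - 1*4548 = 54 - 4548 = -4494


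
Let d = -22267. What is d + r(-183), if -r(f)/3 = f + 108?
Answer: -22042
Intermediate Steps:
r(f) = -324 - 3*f (r(f) = -3*(f + 108) = -3*(108 + f) = -324 - 3*f)
d + r(-183) = -22267 + (-324 - 3*(-183)) = -22267 + (-324 + 549) = -22267 + 225 = -22042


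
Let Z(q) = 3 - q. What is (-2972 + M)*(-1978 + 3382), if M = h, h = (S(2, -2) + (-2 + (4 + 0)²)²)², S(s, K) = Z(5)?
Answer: 48668256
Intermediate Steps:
S(s, K) = -2 (S(s, K) = 3 - 1*5 = 3 - 5 = -2)
h = 37636 (h = (-2 + (-2 + (4 + 0)²)²)² = (-2 + (-2 + 4²)²)² = (-2 + (-2 + 16)²)² = (-2 + 14²)² = (-2 + 196)² = 194² = 37636)
M = 37636
(-2972 + M)*(-1978 + 3382) = (-2972 + 37636)*(-1978 + 3382) = 34664*1404 = 48668256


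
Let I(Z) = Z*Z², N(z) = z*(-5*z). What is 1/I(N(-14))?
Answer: -1/941192000 ≈ -1.0625e-9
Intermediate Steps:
N(z) = -5*z²
I(Z) = Z³
1/I(N(-14)) = 1/((-5*(-14)²)³) = 1/((-5*196)³) = 1/((-980)³) = 1/(-941192000) = -1/941192000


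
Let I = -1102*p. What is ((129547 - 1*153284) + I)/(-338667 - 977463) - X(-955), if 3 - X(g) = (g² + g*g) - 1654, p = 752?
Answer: 799502317177/438710 ≈ 1.8224e+6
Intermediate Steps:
X(g) = 1657 - 2*g² (X(g) = 3 - ((g² + g*g) - 1654) = 3 - ((g² + g²) - 1654) = 3 - (2*g² - 1654) = 3 - (-1654 + 2*g²) = 3 + (1654 - 2*g²) = 1657 - 2*g²)
I = -828704 (I = -1102*752 = -828704)
((129547 - 1*153284) + I)/(-338667 - 977463) - X(-955) = ((129547 - 1*153284) - 828704)/(-338667 - 977463) - (1657 - 2*(-955)²) = ((129547 - 153284) - 828704)/(-1316130) - (1657 - 2*912025) = (-23737 - 828704)*(-1/1316130) - (1657 - 1824050) = -852441*(-1/1316130) - 1*(-1822393) = 284147/438710 + 1822393 = 799502317177/438710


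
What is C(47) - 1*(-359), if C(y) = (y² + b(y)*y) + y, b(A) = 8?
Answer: 2991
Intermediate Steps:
C(y) = y² + 9*y (C(y) = (y² + 8*y) + y = y² + 9*y)
C(47) - 1*(-359) = 47*(9 + 47) - 1*(-359) = 47*56 + 359 = 2632 + 359 = 2991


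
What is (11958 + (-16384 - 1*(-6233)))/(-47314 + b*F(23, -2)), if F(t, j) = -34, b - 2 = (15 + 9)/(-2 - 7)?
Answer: -5421/141874 ≈ -0.038210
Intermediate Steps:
b = -2/3 (b = 2 + (15 + 9)/(-2 - 7) = 2 + 24/(-9) = 2 + 24*(-1/9) = 2 - 8/3 = -2/3 ≈ -0.66667)
(11958 + (-16384 - 1*(-6233)))/(-47314 + b*F(23, -2)) = (11958 + (-16384 - 1*(-6233)))/(-47314 - 2/3*(-34)) = (11958 + (-16384 + 6233))/(-47314 + 68/3) = (11958 - 10151)/(-141874/3) = 1807*(-3/141874) = -5421/141874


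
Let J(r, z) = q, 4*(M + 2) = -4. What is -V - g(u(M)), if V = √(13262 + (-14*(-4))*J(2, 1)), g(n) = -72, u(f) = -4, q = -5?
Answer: 72 - √12982 ≈ -41.939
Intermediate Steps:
M = -3 (M = -2 + (¼)*(-4) = -2 - 1 = -3)
J(r, z) = -5
V = √12982 (V = √(13262 - 14*(-4)*(-5)) = √(13262 + 56*(-5)) = √(13262 - 280) = √12982 ≈ 113.94)
-V - g(u(M)) = -√12982 - 1*(-72) = -√12982 + 72 = 72 - √12982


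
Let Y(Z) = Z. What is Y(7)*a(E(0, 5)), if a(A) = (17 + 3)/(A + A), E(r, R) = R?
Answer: 14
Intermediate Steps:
a(A) = 10/A (a(A) = 20/((2*A)) = 20*(1/(2*A)) = 10/A)
Y(7)*a(E(0, 5)) = 7*(10/5) = 7*(10*(1/5)) = 7*2 = 14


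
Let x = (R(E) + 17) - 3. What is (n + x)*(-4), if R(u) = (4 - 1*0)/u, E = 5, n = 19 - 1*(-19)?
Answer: -1056/5 ≈ -211.20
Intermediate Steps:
n = 38 (n = 19 + 19 = 38)
R(u) = 4/u (R(u) = (4 + 0)/u = 4/u)
x = 74/5 (x = (4/5 + 17) - 3 = (4*(⅕) + 17) - 3 = (⅘ + 17) - 3 = 89/5 - 3 = 74/5 ≈ 14.800)
(n + x)*(-4) = (38 + 74/5)*(-4) = (264/5)*(-4) = -1056/5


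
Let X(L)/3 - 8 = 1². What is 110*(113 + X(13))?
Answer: 15400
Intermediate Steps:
X(L) = 27 (X(L) = 24 + 3*1² = 24 + 3*1 = 24 + 3 = 27)
110*(113 + X(13)) = 110*(113 + 27) = 110*140 = 15400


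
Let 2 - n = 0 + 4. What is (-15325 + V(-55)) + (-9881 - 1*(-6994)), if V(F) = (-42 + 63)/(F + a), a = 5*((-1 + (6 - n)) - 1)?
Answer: -455321/25 ≈ -18213.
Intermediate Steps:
n = -2 (n = 2 - (0 + 4) = 2 - 1*4 = 2 - 4 = -2)
a = 30 (a = 5*((-1 + (6 - 1*(-2))) - 1) = 5*((-1 + (6 + 2)) - 1) = 5*((-1 + 8) - 1) = 5*(7 - 1) = 5*6 = 30)
V(F) = 21/(30 + F) (V(F) = (-42 + 63)/(F + 30) = 21/(30 + F))
(-15325 + V(-55)) + (-9881 - 1*(-6994)) = (-15325 + 21/(30 - 55)) + (-9881 - 1*(-6994)) = (-15325 + 21/(-25)) + (-9881 + 6994) = (-15325 + 21*(-1/25)) - 2887 = (-15325 - 21/25) - 2887 = -383146/25 - 2887 = -455321/25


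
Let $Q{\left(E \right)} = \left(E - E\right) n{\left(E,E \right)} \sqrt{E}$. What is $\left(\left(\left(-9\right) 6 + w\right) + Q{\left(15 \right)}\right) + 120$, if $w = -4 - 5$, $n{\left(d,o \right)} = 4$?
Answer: $57$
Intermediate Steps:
$w = -9$ ($w = -4 - 5 = -9$)
$Q{\left(E \right)} = 0$ ($Q{\left(E \right)} = \left(E - E\right) 4 \sqrt{E} = 0 \cdot 4 \sqrt{E} = 0 \sqrt{E} = 0$)
$\left(\left(\left(-9\right) 6 + w\right) + Q{\left(15 \right)}\right) + 120 = \left(\left(\left(-9\right) 6 - 9\right) + 0\right) + 120 = \left(\left(-54 - 9\right) + 0\right) + 120 = \left(-63 + 0\right) + 120 = -63 + 120 = 57$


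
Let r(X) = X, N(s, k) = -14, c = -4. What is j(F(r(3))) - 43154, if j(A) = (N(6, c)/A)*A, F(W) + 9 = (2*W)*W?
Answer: -43168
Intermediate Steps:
F(W) = -9 + 2*W² (F(W) = -9 + (2*W)*W = -9 + 2*W²)
j(A) = -14 (j(A) = (-14/A)*A = -14)
j(F(r(3))) - 43154 = -14 - 43154 = -43168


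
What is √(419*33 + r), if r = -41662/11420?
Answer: √450697945690/5710 ≈ 117.57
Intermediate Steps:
r = -20831/5710 (r = -41662*1/11420 = -20831/5710 ≈ -3.6482)
√(419*33 + r) = √(419*33 - 20831/5710) = √(13827 - 20831/5710) = √(78931339/5710) = √450697945690/5710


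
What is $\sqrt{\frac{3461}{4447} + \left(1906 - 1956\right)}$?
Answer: $\frac{33 i \sqrt{893847}}{4447} \approx 7.0158 i$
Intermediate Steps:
$\sqrt{\frac{3461}{4447} + \left(1906 - 1956\right)} = \sqrt{3461 \cdot \frac{1}{4447} - 50} = \sqrt{\frac{3461}{4447} - 50} = \sqrt{- \frac{218889}{4447}} = \frac{33 i \sqrt{893847}}{4447}$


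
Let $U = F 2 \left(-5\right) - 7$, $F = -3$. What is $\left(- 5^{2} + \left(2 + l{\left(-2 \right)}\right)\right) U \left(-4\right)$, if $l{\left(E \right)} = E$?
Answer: $2300$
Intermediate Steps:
$U = 23$ ($U = \left(-3\right) 2 \left(-5\right) - 7 = \left(-6\right) \left(-5\right) - 7 = 30 - 7 = 23$)
$\left(- 5^{2} + \left(2 + l{\left(-2 \right)}\right)\right) U \left(-4\right) = \left(- 5^{2} + \left(2 - 2\right)\right) 23 \left(-4\right) = \left(\left(-1\right) 25 + 0\right) 23 \left(-4\right) = \left(-25 + 0\right) 23 \left(-4\right) = \left(-25\right) 23 \left(-4\right) = \left(-575\right) \left(-4\right) = 2300$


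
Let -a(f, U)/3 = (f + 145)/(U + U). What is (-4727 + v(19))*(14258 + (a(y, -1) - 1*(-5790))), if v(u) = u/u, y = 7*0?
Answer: -95774753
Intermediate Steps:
y = 0
a(f, U) = -3*(145 + f)/(2*U) (a(f, U) = -3*(f + 145)/(U + U) = -3*(145 + f)/(2*U))
v(u) = 1
(-4727 + v(19))*(14258 + (a(y, -1) - 1*(-5790))) = (-4727 + 1)*(14258 + ((3/2)*(-145 - 1*0)/(-1) - 1*(-5790))) = -4726*(14258 + ((3/2)*(-1)*(-145 + 0) + 5790)) = -4726*(14258 + ((3/2)*(-1)*(-145) + 5790)) = -4726*(14258 + (435/2 + 5790)) = -4726*(14258 + 12015/2) = -4726*40531/2 = -95774753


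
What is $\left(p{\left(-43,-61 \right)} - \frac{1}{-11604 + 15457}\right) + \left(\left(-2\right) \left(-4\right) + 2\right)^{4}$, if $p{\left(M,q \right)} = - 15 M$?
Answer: $\frac{41015184}{3853} \approx 10645.0$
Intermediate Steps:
$\left(p{\left(-43,-61 \right)} - \frac{1}{-11604 + 15457}\right) + \left(\left(-2\right) \left(-4\right) + 2\right)^{4} = \left(\left(-15\right) \left(-43\right) - \frac{1}{-11604 + 15457}\right) + \left(\left(-2\right) \left(-4\right) + 2\right)^{4} = \left(645 - \frac{1}{3853}\right) + \left(8 + 2\right)^{4} = \left(645 - \frac{1}{3853}\right) + 10^{4} = \left(645 - \frac{1}{3853}\right) + 10000 = \frac{2485184}{3853} + 10000 = \frac{41015184}{3853}$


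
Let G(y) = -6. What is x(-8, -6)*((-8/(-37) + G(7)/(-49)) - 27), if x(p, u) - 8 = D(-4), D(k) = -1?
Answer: -48337/259 ≈ -186.63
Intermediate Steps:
x(p, u) = 7 (x(p, u) = 8 - 1 = 7)
x(-8, -6)*((-8/(-37) + G(7)/(-49)) - 27) = 7*((-8/(-37) - 6/(-49)) - 27) = 7*((-8*(-1/37) - 6*(-1/49)) - 27) = 7*((8/37 + 6/49) - 27) = 7*(614/1813 - 27) = 7*(-48337/1813) = -48337/259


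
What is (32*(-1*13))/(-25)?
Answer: 416/25 ≈ 16.640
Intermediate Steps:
(32*(-1*13))/(-25) = (32*(-13))*(-1/25) = -416*(-1/25) = 416/25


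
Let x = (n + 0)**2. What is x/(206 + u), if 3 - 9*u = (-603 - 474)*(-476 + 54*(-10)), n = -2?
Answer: -4/121375 ≈ -3.2956e-5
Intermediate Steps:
u = -121581 (u = 1/3 - (-603 - 474)*(-476 + 54*(-10))/9 = 1/3 - (-359)*(-476 - 540)/3 = 1/3 - (-359)*(-1016)/3 = 1/3 - 1/9*1094232 = 1/3 - 364744/3 = -121581)
x = 4 (x = (-2 + 0)**2 = (-2)**2 = 4)
x/(206 + u) = 4/(206 - 121581) = 4/(-121375) = -1/121375*4 = -4/121375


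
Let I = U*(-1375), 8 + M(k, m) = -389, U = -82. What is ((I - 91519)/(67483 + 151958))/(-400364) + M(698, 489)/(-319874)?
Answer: 5812025089189/4683823099472996 ≈ 0.0012409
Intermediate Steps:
M(k, m) = -397 (M(k, m) = -8 - 389 = -397)
I = 112750 (I = -82*(-1375) = 112750)
((I - 91519)/(67483 + 151958))/(-400364) + M(698, 489)/(-319874) = ((112750 - 91519)/(67483 + 151958))/(-400364) - 397/(-319874) = (21231/219441)*(-1/400364) - 397*(-1/319874) = (21231*(1/219441))*(-1/400364) + 397/319874 = (7077/73147)*(-1/400364) + 397/319874 = -7077/29285425508 + 397/319874 = 5812025089189/4683823099472996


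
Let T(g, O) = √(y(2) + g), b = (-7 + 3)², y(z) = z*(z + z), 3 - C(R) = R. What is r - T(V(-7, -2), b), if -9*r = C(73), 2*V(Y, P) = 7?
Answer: 70/9 - √46/2 ≈ 4.3866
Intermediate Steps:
C(R) = 3 - R
V(Y, P) = 7/2 (V(Y, P) = (½)*7 = 7/2)
y(z) = 2*z² (y(z) = z*(2*z) = 2*z²)
b = 16 (b = (-4)² = 16)
T(g, O) = √(8 + g) (T(g, O) = √(2*2² + g) = √(2*4 + g) = √(8 + g))
r = 70/9 (r = -(3 - 1*73)/9 = -(3 - 73)/9 = -⅑*(-70) = 70/9 ≈ 7.7778)
r - T(V(-7, -2), b) = 70/9 - √(8 + 7/2) = 70/9 - √(23/2) = 70/9 - √46/2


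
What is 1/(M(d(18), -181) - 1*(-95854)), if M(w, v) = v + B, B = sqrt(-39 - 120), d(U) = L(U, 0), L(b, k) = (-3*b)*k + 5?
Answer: 31891/3051107696 - I*sqrt(159)/9153323088 ≈ 1.0452e-5 - 1.3776e-9*I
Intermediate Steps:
L(b, k) = 5 - 3*b*k (L(b, k) = -3*b*k + 5 = 5 - 3*b*k)
d(U) = 5 (d(U) = 5 - 3*U*0 = 5 + 0 = 5)
B = I*sqrt(159) (B = sqrt(-159) = I*sqrt(159) ≈ 12.61*I)
M(w, v) = v + I*sqrt(159)
1/(M(d(18), -181) - 1*(-95854)) = 1/((-181 + I*sqrt(159)) - 1*(-95854)) = 1/((-181 + I*sqrt(159)) + 95854) = 1/(95673 + I*sqrt(159))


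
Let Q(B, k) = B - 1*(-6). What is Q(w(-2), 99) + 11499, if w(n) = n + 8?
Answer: 11511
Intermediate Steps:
w(n) = 8 + n
Q(B, k) = 6 + B (Q(B, k) = B + 6 = 6 + B)
Q(w(-2), 99) + 11499 = (6 + (8 - 2)) + 11499 = (6 + 6) + 11499 = 12 + 11499 = 11511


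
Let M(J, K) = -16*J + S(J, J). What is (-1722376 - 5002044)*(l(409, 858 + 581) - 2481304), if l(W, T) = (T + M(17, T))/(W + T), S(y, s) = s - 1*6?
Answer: 3854310296119235/231 ≈ 1.6685e+13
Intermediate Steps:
S(y, s) = -6 + s (S(y, s) = s - 6 = -6 + s)
M(J, K) = -6 - 15*J (M(J, K) = -16*J + (-6 + J) = -6 - 15*J)
l(W, T) = (-261 + T)/(T + W) (l(W, T) = (T + (-6 - 15*17))/(W + T) = (T + (-6 - 255))/(T + W) = (T - 261)/(T + W) = (-261 + T)/(T + W))
(-1722376 - 5002044)*(l(409, 858 + 581) - 2481304) = (-1722376 - 5002044)*((-261 + (858 + 581))/((858 + 581) + 409) - 2481304) = -6724420*((-261 + 1439)/(1439 + 409) - 2481304) = -6724420*(1178/1848 - 2481304) = -6724420*((1/1848)*1178 - 2481304) = -6724420*(589/924 - 2481304) = -6724420*(-2292724307/924) = 3854310296119235/231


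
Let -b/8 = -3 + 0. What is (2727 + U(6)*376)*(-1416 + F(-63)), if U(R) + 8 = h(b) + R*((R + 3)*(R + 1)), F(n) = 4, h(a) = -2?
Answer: -199226140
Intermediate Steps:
b = 24 (b = -8*(-3 + 0) = -8*(-3) = 24)
U(R) = -10 + R*(1 + R)*(3 + R) (U(R) = -8 + (-2 + R*((R + 3)*(R + 1))) = -8 + (-2 + R*((3 + R)*(1 + R))) = -8 + (-2 + R*((1 + R)*(3 + R))) = -8 + (-2 + R*(1 + R)*(3 + R)) = -10 + R*(1 + R)*(3 + R))
(2727 + U(6)*376)*(-1416 + F(-63)) = (2727 + (-10 + 6³ + 3*6 + 4*6²)*376)*(-1416 + 4) = (2727 + (-10 + 216 + 18 + 4*36)*376)*(-1412) = (2727 + (-10 + 216 + 18 + 144)*376)*(-1412) = (2727 + 368*376)*(-1412) = (2727 + 138368)*(-1412) = 141095*(-1412) = -199226140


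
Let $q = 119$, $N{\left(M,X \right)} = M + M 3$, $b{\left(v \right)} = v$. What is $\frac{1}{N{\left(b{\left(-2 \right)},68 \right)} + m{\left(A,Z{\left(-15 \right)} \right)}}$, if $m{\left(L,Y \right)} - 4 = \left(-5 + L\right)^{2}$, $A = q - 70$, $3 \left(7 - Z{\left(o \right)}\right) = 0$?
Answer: $\frac{1}{1932} \approx 0.0005176$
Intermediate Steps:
$Z{\left(o \right)} = 7$ ($Z{\left(o \right)} = 7 - 0 = 7 + 0 = 7$)
$N{\left(M,X \right)} = 4 M$ ($N{\left(M,X \right)} = M + 3 M = 4 M$)
$A = 49$ ($A = 119 - 70 = 49$)
$m{\left(L,Y \right)} = 4 + \left(-5 + L\right)^{2}$
$\frac{1}{N{\left(b{\left(-2 \right)},68 \right)} + m{\left(A,Z{\left(-15 \right)} \right)}} = \frac{1}{4 \left(-2\right) + \left(4 + \left(-5 + 49\right)^{2}\right)} = \frac{1}{-8 + \left(4 + 44^{2}\right)} = \frac{1}{-8 + \left(4 + 1936\right)} = \frac{1}{-8 + 1940} = \frac{1}{1932}$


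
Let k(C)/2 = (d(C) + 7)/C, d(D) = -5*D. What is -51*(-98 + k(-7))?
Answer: 5610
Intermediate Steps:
k(C) = 2*(7 - 5*C)/C (k(C) = 2*((-5*C + 7)/C) = 2*((7 - 5*C)/C) = 2*(7 - 5*C)/C)
-51*(-98 + k(-7)) = -51*(-98 + (-10 + 14/(-7))) = -51*(-98 + (-10 + 14*(-⅐))) = -51*(-98 + (-10 - 2)) = -51*(-98 - 12) = -51*(-110) = 5610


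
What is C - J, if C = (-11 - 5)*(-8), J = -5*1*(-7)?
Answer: 93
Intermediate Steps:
J = 35 (J = -5*(-7) = 35)
C = 128 (C = -16*(-8) = 128)
C - J = 128 - 1*35 = 128 - 35 = 93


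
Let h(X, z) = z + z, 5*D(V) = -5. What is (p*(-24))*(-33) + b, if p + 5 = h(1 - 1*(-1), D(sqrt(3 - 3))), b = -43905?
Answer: -49449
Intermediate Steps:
D(V) = -1 (D(V) = (1/5)*(-5) = -1)
h(X, z) = 2*z
p = -7 (p = -5 + 2*(-1) = -5 - 2 = -7)
(p*(-24))*(-33) + b = -7*(-24)*(-33) - 43905 = 168*(-33) - 43905 = -5544 - 43905 = -49449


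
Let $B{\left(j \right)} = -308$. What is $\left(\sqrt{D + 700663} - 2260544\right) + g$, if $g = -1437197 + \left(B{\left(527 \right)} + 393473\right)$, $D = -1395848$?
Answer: $-3304576 + i \sqrt{695185} \approx -3.3046 \cdot 10^{6} + 833.78 i$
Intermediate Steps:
$g = -1044032$ ($g = -1437197 + \left(-308 + 393473\right) = -1437197 + 393165 = -1044032$)
$\left(\sqrt{D + 700663} - 2260544\right) + g = \left(\sqrt{-1395848 + 700663} - 2260544\right) - 1044032 = \left(\sqrt{-695185} - 2260544\right) - 1044032 = \left(i \sqrt{695185} - 2260544\right) - 1044032 = \left(-2260544 + i \sqrt{695185}\right) - 1044032 = -3304576 + i \sqrt{695185}$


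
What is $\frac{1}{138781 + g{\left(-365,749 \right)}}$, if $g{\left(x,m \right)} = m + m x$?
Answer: $- \frac{1}{133855} \approx -7.4708 \cdot 10^{-6}$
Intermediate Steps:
$\frac{1}{138781 + g{\left(-365,749 \right)}} = \frac{1}{138781 + 749 \left(1 - 365\right)} = \frac{1}{138781 + 749 \left(-364\right)} = \frac{1}{138781 - 272636} = \frac{1}{-133855} = - \frac{1}{133855}$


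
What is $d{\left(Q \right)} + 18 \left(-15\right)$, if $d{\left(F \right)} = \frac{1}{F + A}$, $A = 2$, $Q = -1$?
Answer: $-269$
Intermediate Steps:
$d{\left(F \right)} = \frac{1}{2 + F}$ ($d{\left(F \right)} = \frac{1}{F + 2} = \frac{1}{2 + F}$)
$d{\left(Q \right)} + 18 \left(-15\right) = \frac{1}{2 - 1} + 18 \left(-15\right) = 1^{-1} - 270 = 1 - 270 = -269$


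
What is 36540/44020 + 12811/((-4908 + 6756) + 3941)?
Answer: 38773514/12741589 ≈ 3.0431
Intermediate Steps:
36540/44020 + 12811/((-4908 + 6756) + 3941) = 36540*(1/44020) + 12811/(1848 + 3941) = 1827/2201 + 12811/5789 = 38773514/12741589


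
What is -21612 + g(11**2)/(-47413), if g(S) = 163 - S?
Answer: -1024689798/47413 ≈ -21612.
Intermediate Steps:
-21612 + g(11**2)/(-47413) = -21612 + (163 - 1*11**2)/(-47413) = -21612 + (163 - 1*121)*(-1/47413) = -21612 + (163 - 121)*(-1/47413) = -21612 + 42*(-1/47413) = -21612 - 42/47413 = -1024689798/47413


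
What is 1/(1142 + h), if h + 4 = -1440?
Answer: -1/302 ≈ -0.0033113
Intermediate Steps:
h = -1444 (h = -4 - 1440 = -1444)
1/(1142 + h) = 1/(1142 - 1444) = 1/(-302) = -1/302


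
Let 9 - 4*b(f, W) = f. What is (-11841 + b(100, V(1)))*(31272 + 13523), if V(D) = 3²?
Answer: -2125746725/4 ≈ -5.3144e+8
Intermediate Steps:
V(D) = 9
b(f, W) = 9/4 - f/4
(-11841 + b(100, V(1)))*(31272 + 13523) = (-11841 + (9/4 - ¼*100))*(31272 + 13523) = (-11841 + (9/4 - 25))*44795 = (-11841 - 91/4)*44795 = -47455/4*44795 = -2125746725/4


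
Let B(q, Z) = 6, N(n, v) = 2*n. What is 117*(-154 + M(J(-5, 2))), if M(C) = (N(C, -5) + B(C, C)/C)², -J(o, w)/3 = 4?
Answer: 208845/4 ≈ 52211.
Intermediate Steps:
J(o, w) = -12 (J(o, w) = -3*4 = -12)
M(C) = (2*C + 6/C)²
117*(-154 + M(J(-5, 2))) = 117*(-154 + 4*(3 + (-12)²)²/(-12)²) = 117*(-154 + 4*(1/144)*(3 + 144)²) = 117*(-154 + 4*(1/144)*147²) = 117*(-154 + 4*(1/144)*21609) = 117*(-154 + 2401/4) = 117*(1785/4) = 208845/4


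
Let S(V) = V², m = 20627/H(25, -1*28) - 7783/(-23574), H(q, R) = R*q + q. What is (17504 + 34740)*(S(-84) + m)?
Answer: 973455832920298/2652075 ≈ 3.6705e+8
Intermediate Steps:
H(q, R) = q + R*q
m = -160335791/5304150 (m = 20627/((25*(1 - 1*28))) - 7783/(-23574) = 20627/((25*(1 - 28))) - 7783*(-1/23574) = 20627/((25*(-27))) + 7783/23574 = 20627/(-675) + 7783/23574 = 20627*(-1/675) + 7783/23574 = -20627/675 + 7783/23574 = -160335791/5304150 ≈ -30.228)
(17504 + 34740)*(S(-84) + m) = (17504 + 34740)*((-84)² - 160335791/5304150) = 52244*(7056 - 160335791/5304150) = 52244*(37265746609/5304150) = 973455832920298/2652075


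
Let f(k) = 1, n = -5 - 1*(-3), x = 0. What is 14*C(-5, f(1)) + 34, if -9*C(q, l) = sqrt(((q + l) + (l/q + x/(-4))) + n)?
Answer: 34 - 14*I*sqrt(155)/45 ≈ 34.0 - 3.8733*I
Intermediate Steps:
n = -2 (n = -5 + 3 = -2)
C(q, l) = -sqrt(-2 + l + q + l/q)/9 (C(q, l) = -sqrt(((q + l) + (l/q + 0/(-4))) - 2)/9 = -sqrt(((l + q) + (l/q + 0*(-1/4))) - 2)/9 = -sqrt(((l + q) + (l/q + 0)) - 2)/9 = -sqrt(((l + q) + l/q) - 2)/9 = -sqrt((l + q + l/q) - 2)/9 = -sqrt(-2 + l + q + l/q)/9)
14*C(-5, f(1)) + 34 = 14*(-sqrt(-2 + 1 - 5 + 1/(-5))/9) + 34 = 14*(-sqrt(-2 + 1 - 5 + 1*(-1/5))/9) + 34 = 14*(-sqrt(-2 + 1 - 5 - 1/5)/9) + 34 = 14*(-I*sqrt(155)/45) + 34 = -14*I*sqrt(155)/45 + 34 = 34 - 14*I*sqrt(155)/45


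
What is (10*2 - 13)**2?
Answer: 49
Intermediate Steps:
(10*2 - 13)**2 = (20 - 13)**2 = 7**2 = 49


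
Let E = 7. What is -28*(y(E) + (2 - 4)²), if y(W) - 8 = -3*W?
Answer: 252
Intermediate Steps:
y(W) = 8 - 3*W
-28*(y(E) + (2 - 4)²) = -28*((8 - 3*7) + (2 - 4)²) = -28*((8 - 21) + (-2)²) = -28*(-13 + 4) = -28*(-9) = 252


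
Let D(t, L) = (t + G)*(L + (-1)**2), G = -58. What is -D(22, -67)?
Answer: -2376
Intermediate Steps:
D(t, L) = (1 + L)*(-58 + t) (D(t, L) = (t - 58)*(L + (-1)**2) = (-58 + t)*(L + 1) = (-58 + t)*(1 + L) = (1 + L)*(-58 + t))
-D(22, -67) = -(-58 + 22 - 58*(-67) - 67*22) = -(-58 + 22 + 3886 - 1474) = -1*2376 = -2376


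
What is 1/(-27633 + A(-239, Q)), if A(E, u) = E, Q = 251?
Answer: -1/27872 ≈ -3.5878e-5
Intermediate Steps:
1/(-27633 + A(-239, Q)) = 1/(-27633 - 239) = 1/(-27872) = -1/27872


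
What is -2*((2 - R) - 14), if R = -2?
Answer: 20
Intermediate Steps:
-2*((2 - R) - 14) = -2*((2 - 1*(-2)) - 14) = -2*((2 + 2) - 14) = -2*(4 - 14) = -2*(-10) = 20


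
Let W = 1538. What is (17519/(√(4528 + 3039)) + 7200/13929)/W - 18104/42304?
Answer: -8073621221/18880629496 + 17519*√7567/11638046 ≈ -0.29667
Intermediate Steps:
(17519/(√(4528 + 3039)) + 7200/13929)/W - 18104/42304 = (17519/(√(4528 + 3039)) + 7200/13929)/1538 - 18104/42304 = (17519/(√7567) + 7200*(1/13929))*(1/1538) - 18104*1/42304 = (17519*(√7567/7567) + 2400/4643)*(1/1538) - 2263/5288 = (17519*√7567/7567 + 2400/4643)*(1/1538) - 2263/5288 = (2400/4643 + 17519*√7567/7567)*(1/1538) - 2263/5288 = (1200/3570467 + 17519*√7567/11638046) - 2263/5288 = -8073621221/18880629496 + 17519*√7567/11638046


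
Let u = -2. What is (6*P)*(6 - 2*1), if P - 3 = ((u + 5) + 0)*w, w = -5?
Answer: -288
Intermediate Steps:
P = -12 (P = 3 + ((-2 + 5) + 0)*(-5) = 3 + (3 + 0)*(-5) = 3 + 3*(-5) = 3 - 15 = -12)
(6*P)*(6 - 2*1) = (6*(-12))*(6 - 2*1) = -72*(6 - 2) = -72*4 = -288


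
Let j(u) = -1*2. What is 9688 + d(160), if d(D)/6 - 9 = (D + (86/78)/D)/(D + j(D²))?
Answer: 1601803883/164320 ≈ 9748.1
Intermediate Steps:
j(u) = -2
d(D) = 54 + 6*(D + 43/(39*D))/(-2 + D) (d(D) = 54 + 6*((D + (86/78)/D)/(D - 2)) = 54 + 6*((D + (86*(1/78))/D)/(-2 + D)) = 54 + 6*((D + 43/(39*D))/(-2 + D)) = 54 + 6*(D + 43/(39*D))/(-2 + D))
9688 + d(160) = 9688 + (2/13)*(43 - 702*160 + 390*160²)/(160*(-2 + 160)) = 9688 + (2/13)*(1/160)*(43 - 112320 + 390*25600)/158 = 9688 + (2/13)*(1/160)*(1/158)*(43 - 112320 + 9984000) = 9688 + (2/13)*(1/160)*(1/158)*9871723 = 9688 + 9871723/164320 = 1601803883/164320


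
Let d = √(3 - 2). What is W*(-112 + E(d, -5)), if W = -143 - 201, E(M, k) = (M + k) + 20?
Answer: 33024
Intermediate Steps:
d = 1 (d = √1 = 1)
E(M, k) = 20 + M + k
W = -344
W*(-112 + E(d, -5)) = -344*(-112 + (20 + 1 - 5)) = -344*(-112 + 16) = -344*(-96) = 33024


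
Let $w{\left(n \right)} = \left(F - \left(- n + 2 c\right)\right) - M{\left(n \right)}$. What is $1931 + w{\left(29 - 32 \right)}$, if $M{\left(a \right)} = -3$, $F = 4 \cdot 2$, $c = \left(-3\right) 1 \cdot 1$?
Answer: $1945$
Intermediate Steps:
$c = -3$ ($c = \left(-3\right) 1 = -3$)
$F = 8$
$w{\left(n \right)} = 17 + n$ ($w{\left(n \right)} = \left(8 + \left(\left(-2\right) \left(-3\right) + n\right)\right) - -3 = \left(8 + \left(6 + n\right)\right) + 3 = \left(14 + n\right) + 3 = 17 + n$)
$1931 + w{\left(29 - 32 \right)} = 1931 + \left(17 + \left(29 - 32\right)\right) = 1931 + \left(17 - 3\right) = 1931 + 14 = 1945$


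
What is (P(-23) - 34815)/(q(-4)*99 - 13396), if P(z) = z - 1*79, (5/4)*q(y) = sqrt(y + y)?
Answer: 2923425825/1121893732 + 17283915*I*sqrt(2)/560946866 ≈ 2.6058 + 0.043575*I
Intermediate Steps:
q(y) = 4*sqrt(2)*sqrt(y)/5 (q(y) = 4*sqrt(y + y)/5 = 4*sqrt(2*y)/5 = 4*(sqrt(2)*sqrt(y))/5 = 4*sqrt(2)*sqrt(y)/5)
P(z) = -79 + z (P(z) = z - 79 = -79 + z)
(P(-23) - 34815)/(q(-4)*99 - 13396) = ((-79 - 23) - 34815)/((4*sqrt(2)*sqrt(-4)/5)*99 - 13396) = (-102 - 34815)/((4*sqrt(2)*(2*I)/5)*99 - 13396) = -34917/((8*I*sqrt(2)/5)*99 - 13396) = -34917/(792*I*sqrt(2)/5 - 13396) = -34917/(-13396 + 792*I*sqrt(2)/5)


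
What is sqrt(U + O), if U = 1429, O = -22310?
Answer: I*sqrt(20881) ≈ 144.5*I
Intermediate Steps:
sqrt(U + O) = sqrt(1429 - 22310) = sqrt(-20881) = I*sqrt(20881)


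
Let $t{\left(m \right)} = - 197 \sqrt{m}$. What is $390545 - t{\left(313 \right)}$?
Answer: $390545 + 197 \sqrt{313} \approx 3.9403 \cdot 10^{5}$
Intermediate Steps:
$390545 - t{\left(313 \right)} = 390545 - - 197 \sqrt{313} = 390545 + 197 \sqrt{313}$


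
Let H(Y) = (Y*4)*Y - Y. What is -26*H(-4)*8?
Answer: -14144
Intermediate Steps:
H(Y) = -Y + 4*Y² (H(Y) = (4*Y)*Y - Y = 4*Y² - Y = -Y + 4*Y²)
-26*H(-4)*8 = -(-104)*(-1 + 4*(-4))*8 = -(-104)*(-1 - 16)*8 = -(-104)*(-17)*8 = -26*68*8 = -1768*8 = -14144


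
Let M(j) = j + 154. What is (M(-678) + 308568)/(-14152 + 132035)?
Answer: 308044/117883 ≈ 2.6131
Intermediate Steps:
M(j) = 154 + j
(M(-678) + 308568)/(-14152 + 132035) = ((154 - 678) + 308568)/(-14152 + 132035) = (-524 + 308568)/117883 = 308044*(1/117883) = 308044/117883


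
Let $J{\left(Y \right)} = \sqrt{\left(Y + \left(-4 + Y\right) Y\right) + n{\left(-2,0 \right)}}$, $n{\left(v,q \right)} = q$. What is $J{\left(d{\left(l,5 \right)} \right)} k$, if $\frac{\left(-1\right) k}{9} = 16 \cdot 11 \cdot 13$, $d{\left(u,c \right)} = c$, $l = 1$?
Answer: $- 20592 \sqrt{10} \approx -65118.0$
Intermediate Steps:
$J{\left(Y \right)} = \sqrt{Y + Y \left(-4 + Y\right)}$ ($J{\left(Y \right)} = \sqrt{\left(Y + \left(-4 + Y\right) Y\right) + 0} = \sqrt{\left(Y + Y \left(-4 + Y\right)\right) + 0} = \sqrt{Y + Y \left(-4 + Y\right)}$)
$k = -20592$ ($k = - 9 \cdot 16 \cdot 11 \cdot 13 = - 9 \cdot 176 \cdot 13 = \left(-9\right) 2288 = -20592$)
$J{\left(d{\left(l,5 \right)} \right)} k = \sqrt{5 \left(-3 + 5\right)} \left(-20592\right) = \sqrt{5 \cdot 2} \left(-20592\right) = \sqrt{10} \left(-20592\right) = - 20592 \sqrt{10}$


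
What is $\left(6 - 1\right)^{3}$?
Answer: $125$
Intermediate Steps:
$\left(6 - 1\right)^{3} = 5^{3} = 125$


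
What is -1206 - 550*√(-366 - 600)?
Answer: -1206 - 550*I*√966 ≈ -1206.0 - 17094.0*I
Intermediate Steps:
-1206 - 550*√(-366 - 600) = -1206 - 550*I*√966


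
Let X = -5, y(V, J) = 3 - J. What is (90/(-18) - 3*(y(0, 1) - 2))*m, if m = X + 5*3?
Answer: -50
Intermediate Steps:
m = 10 (m = -5 + 5*3 = -5 + 15 = 10)
(90/(-18) - 3*(y(0, 1) - 2))*m = (90/(-18) - 3*((3 - 1*1) - 2))*10 = (90*(-1/18) - 3*((3 - 1) - 2))*10 = (-5 - 3*(2 - 2))*10 = (-5 - 3*0)*10 = (-5 + 0)*10 = -5*10 = -50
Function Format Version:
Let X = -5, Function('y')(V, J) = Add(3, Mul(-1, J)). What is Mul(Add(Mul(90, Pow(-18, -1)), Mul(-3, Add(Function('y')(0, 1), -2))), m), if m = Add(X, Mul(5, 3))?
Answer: -50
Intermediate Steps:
m = 10 (m = Add(-5, Mul(5, 3)) = Add(-5, 15) = 10)
Mul(Add(Mul(90, Pow(-18, -1)), Mul(-3, Add(Function('y')(0, 1), -2))), m) = Mul(Add(Mul(90, Pow(-18, -1)), Mul(-3, Add(Add(3, Mul(-1, 1)), -2))), 10) = Mul(Add(Mul(90, Rational(-1, 18)), Mul(-3, Add(Add(3, -1), -2))), 10) = Mul(Add(-5, Mul(-3, Add(2, -2))), 10) = Mul(Add(-5, Mul(-3, 0)), 10) = Mul(Add(-5, 0), 10) = Mul(-5, 10) = -50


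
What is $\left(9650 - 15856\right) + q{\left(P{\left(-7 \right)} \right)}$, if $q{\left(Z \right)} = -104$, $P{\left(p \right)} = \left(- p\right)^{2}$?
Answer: $-6310$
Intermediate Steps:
$P{\left(p \right)} = p^{2}$
$\left(9650 - 15856\right) + q{\left(P{\left(-7 \right)} \right)} = \left(9650 - 15856\right) - 104 = -6206 - 104 = -6310$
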